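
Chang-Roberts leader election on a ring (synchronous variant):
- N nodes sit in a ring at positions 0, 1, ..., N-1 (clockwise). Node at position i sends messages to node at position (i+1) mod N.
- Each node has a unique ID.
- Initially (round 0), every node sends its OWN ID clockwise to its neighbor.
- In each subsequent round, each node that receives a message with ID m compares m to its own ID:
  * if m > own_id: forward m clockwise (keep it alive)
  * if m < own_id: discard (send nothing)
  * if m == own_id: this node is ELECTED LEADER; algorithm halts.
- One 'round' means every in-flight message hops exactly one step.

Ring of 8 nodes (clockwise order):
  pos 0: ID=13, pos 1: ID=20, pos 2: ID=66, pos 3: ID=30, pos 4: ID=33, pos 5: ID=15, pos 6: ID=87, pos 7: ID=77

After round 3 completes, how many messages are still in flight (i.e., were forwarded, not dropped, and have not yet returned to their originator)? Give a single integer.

Answer: 3

Derivation:
Round 1: pos1(id20) recv 13: drop; pos2(id66) recv 20: drop; pos3(id30) recv 66: fwd; pos4(id33) recv 30: drop; pos5(id15) recv 33: fwd; pos6(id87) recv 15: drop; pos7(id77) recv 87: fwd; pos0(id13) recv 77: fwd
Round 2: pos4(id33) recv 66: fwd; pos6(id87) recv 33: drop; pos0(id13) recv 87: fwd; pos1(id20) recv 77: fwd
Round 3: pos5(id15) recv 66: fwd; pos1(id20) recv 87: fwd; pos2(id66) recv 77: fwd
After round 3: 3 messages still in flight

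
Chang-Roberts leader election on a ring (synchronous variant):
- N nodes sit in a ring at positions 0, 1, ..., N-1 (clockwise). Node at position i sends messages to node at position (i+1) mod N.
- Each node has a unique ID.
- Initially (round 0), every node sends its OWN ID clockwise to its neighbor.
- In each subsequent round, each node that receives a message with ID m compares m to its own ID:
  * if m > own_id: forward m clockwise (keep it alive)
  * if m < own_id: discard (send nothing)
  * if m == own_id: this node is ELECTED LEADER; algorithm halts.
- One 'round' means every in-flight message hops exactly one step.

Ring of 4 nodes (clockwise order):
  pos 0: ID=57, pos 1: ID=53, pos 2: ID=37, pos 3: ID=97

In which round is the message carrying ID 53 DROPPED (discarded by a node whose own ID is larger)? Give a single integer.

Round 1: pos1(id53) recv 57: fwd; pos2(id37) recv 53: fwd; pos3(id97) recv 37: drop; pos0(id57) recv 97: fwd
Round 2: pos2(id37) recv 57: fwd; pos3(id97) recv 53: drop; pos1(id53) recv 97: fwd
Round 3: pos3(id97) recv 57: drop; pos2(id37) recv 97: fwd
Round 4: pos3(id97) recv 97: ELECTED
Message ID 53 originates at pos 1; dropped at pos 3 in round 2

Answer: 2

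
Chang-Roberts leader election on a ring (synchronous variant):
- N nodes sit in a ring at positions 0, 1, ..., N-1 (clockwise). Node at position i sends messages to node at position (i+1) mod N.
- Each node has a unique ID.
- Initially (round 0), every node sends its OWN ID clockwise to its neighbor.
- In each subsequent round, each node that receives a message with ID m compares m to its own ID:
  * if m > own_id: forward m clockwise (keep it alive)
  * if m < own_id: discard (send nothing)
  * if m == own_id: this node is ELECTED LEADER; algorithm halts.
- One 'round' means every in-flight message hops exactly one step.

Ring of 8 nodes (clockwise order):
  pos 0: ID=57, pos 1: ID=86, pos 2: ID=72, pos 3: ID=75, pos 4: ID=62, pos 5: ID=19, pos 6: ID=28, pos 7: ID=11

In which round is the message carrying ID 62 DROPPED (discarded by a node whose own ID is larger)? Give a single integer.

Round 1: pos1(id86) recv 57: drop; pos2(id72) recv 86: fwd; pos3(id75) recv 72: drop; pos4(id62) recv 75: fwd; pos5(id19) recv 62: fwd; pos6(id28) recv 19: drop; pos7(id11) recv 28: fwd; pos0(id57) recv 11: drop
Round 2: pos3(id75) recv 86: fwd; pos5(id19) recv 75: fwd; pos6(id28) recv 62: fwd; pos0(id57) recv 28: drop
Round 3: pos4(id62) recv 86: fwd; pos6(id28) recv 75: fwd; pos7(id11) recv 62: fwd
Round 4: pos5(id19) recv 86: fwd; pos7(id11) recv 75: fwd; pos0(id57) recv 62: fwd
Round 5: pos6(id28) recv 86: fwd; pos0(id57) recv 75: fwd; pos1(id86) recv 62: drop
Round 6: pos7(id11) recv 86: fwd; pos1(id86) recv 75: drop
Round 7: pos0(id57) recv 86: fwd
Round 8: pos1(id86) recv 86: ELECTED
Message ID 62 originates at pos 4; dropped at pos 1 in round 5

Answer: 5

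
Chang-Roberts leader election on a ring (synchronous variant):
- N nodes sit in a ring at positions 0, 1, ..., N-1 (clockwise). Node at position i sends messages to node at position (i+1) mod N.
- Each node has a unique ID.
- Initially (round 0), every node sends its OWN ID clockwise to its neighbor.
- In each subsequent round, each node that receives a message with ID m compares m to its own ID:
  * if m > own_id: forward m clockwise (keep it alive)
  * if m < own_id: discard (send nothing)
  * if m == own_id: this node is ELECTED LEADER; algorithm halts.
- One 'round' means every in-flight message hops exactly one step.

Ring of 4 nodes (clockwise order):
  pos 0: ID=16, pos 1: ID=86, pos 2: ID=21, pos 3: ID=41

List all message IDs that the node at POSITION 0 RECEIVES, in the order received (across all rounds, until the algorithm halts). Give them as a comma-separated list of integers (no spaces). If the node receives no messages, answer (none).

Round 1: pos1(id86) recv 16: drop; pos2(id21) recv 86: fwd; pos3(id41) recv 21: drop; pos0(id16) recv 41: fwd
Round 2: pos3(id41) recv 86: fwd; pos1(id86) recv 41: drop
Round 3: pos0(id16) recv 86: fwd
Round 4: pos1(id86) recv 86: ELECTED

Answer: 41,86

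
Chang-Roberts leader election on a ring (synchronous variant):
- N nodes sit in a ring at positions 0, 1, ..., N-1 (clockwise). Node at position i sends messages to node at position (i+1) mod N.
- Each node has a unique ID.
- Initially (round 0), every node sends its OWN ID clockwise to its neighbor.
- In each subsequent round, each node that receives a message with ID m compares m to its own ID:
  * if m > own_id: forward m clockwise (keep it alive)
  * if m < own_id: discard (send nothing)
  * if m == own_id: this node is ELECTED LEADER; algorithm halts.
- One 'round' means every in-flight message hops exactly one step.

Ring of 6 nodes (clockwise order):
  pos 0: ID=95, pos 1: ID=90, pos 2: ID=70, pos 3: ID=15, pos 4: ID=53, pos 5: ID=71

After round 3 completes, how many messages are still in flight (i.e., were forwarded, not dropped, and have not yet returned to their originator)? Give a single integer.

Round 1: pos1(id90) recv 95: fwd; pos2(id70) recv 90: fwd; pos3(id15) recv 70: fwd; pos4(id53) recv 15: drop; pos5(id71) recv 53: drop; pos0(id95) recv 71: drop
Round 2: pos2(id70) recv 95: fwd; pos3(id15) recv 90: fwd; pos4(id53) recv 70: fwd
Round 3: pos3(id15) recv 95: fwd; pos4(id53) recv 90: fwd; pos5(id71) recv 70: drop
After round 3: 2 messages still in flight

Answer: 2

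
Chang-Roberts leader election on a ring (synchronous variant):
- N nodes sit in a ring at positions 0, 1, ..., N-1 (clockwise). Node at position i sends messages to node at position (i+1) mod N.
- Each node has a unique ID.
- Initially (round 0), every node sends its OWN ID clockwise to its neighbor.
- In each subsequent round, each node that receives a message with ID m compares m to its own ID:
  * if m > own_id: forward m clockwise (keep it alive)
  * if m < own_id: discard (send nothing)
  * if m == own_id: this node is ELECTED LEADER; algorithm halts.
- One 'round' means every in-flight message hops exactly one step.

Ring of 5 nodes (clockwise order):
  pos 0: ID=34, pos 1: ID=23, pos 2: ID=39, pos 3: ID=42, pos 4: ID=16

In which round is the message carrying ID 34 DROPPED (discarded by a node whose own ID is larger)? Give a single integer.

Answer: 2

Derivation:
Round 1: pos1(id23) recv 34: fwd; pos2(id39) recv 23: drop; pos3(id42) recv 39: drop; pos4(id16) recv 42: fwd; pos0(id34) recv 16: drop
Round 2: pos2(id39) recv 34: drop; pos0(id34) recv 42: fwd
Round 3: pos1(id23) recv 42: fwd
Round 4: pos2(id39) recv 42: fwd
Round 5: pos3(id42) recv 42: ELECTED
Message ID 34 originates at pos 0; dropped at pos 2 in round 2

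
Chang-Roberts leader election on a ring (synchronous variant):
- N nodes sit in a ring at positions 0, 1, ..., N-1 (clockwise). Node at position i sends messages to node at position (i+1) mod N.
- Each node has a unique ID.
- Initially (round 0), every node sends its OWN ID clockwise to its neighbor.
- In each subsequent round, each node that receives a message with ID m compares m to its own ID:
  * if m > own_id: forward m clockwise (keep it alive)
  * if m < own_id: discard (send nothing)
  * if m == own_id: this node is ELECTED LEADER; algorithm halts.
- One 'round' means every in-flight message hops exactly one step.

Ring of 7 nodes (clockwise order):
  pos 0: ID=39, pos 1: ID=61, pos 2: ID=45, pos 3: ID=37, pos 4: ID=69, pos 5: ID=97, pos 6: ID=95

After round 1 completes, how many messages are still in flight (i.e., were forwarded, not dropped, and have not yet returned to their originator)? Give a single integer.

Round 1: pos1(id61) recv 39: drop; pos2(id45) recv 61: fwd; pos3(id37) recv 45: fwd; pos4(id69) recv 37: drop; pos5(id97) recv 69: drop; pos6(id95) recv 97: fwd; pos0(id39) recv 95: fwd
After round 1: 4 messages still in flight

Answer: 4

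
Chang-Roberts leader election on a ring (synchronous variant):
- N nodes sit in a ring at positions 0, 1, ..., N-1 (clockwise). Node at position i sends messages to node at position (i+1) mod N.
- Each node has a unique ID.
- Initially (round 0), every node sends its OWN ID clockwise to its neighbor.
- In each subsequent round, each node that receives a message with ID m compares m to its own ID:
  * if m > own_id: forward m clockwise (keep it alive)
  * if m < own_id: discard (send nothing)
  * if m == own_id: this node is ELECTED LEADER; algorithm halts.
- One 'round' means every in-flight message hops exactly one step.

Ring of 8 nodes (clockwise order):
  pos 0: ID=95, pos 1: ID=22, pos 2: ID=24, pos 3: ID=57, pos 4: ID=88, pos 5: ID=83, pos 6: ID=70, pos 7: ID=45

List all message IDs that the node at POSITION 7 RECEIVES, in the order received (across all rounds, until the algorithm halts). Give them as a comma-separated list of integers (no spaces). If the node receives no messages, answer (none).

Answer: 70,83,88,95

Derivation:
Round 1: pos1(id22) recv 95: fwd; pos2(id24) recv 22: drop; pos3(id57) recv 24: drop; pos4(id88) recv 57: drop; pos5(id83) recv 88: fwd; pos6(id70) recv 83: fwd; pos7(id45) recv 70: fwd; pos0(id95) recv 45: drop
Round 2: pos2(id24) recv 95: fwd; pos6(id70) recv 88: fwd; pos7(id45) recv 83: fwd; pos0(id95) recv 70: drop
Round 3: pos3(id57) recv 95: fwd; pos7(id45) recv 88: fwd; pos0(id95) recv 83: drop
Round 4: pos4(id88) recv 95: fwd; pos0(id95) recv 88: drop
Round 5: pos5(id83) recv 95: fwd
Round 6: pos6(id70) recv 95: fwd
Round 7: pos7(id45) recv 95: fwd
Round 8: pos0(id95) recv 95: ELECTED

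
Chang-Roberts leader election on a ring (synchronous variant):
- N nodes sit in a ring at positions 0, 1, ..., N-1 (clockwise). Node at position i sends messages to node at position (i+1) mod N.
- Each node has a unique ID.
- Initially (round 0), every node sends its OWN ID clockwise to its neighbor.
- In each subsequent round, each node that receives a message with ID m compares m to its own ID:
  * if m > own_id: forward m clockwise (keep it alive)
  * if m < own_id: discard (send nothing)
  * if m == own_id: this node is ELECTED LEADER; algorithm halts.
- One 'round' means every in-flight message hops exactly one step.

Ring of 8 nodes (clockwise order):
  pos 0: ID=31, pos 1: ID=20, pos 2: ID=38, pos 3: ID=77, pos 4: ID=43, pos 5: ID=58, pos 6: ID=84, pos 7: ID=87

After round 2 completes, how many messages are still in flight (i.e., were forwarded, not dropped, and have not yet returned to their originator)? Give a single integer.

Answer: 2

Derivation:
Round 1: pos1(id20) recv 31: fwd; pos2(id38) recv 20: drop; pos3(id77) recv 38: drop; pos4(id43) recv 77: fwd; pos5(id58) recv 43: drop; pos6(id84) recv 58: drop; pos7(id87) recv 84: drop; pos0(id31) recv 87: fwd
Round 2: pos2(id38) recv 31: drop; pos5(id58) recv 77: fwd; pos1(id20) recv 87: fwd
After round 2: 2 messages still in flight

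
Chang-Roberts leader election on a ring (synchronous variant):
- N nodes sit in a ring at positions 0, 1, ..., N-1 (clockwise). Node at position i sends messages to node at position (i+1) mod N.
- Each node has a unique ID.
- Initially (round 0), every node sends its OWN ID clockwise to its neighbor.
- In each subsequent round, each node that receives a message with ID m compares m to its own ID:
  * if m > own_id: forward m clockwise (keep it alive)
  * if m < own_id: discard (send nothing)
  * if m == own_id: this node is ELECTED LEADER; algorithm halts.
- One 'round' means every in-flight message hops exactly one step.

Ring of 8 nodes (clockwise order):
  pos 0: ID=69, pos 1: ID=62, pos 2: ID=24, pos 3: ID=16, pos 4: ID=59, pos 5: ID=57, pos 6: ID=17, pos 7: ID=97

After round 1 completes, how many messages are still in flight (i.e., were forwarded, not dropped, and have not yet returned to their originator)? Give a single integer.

Answer: 6

Derivation:
Round 1: pos1(id62) recv 69: fwd; pos2(id24) recv 62: fwd; pos3(id16) recv 24: fwd; pos4(id59) recv 16: drop; pos5(id57) recv 59: fwd; pos6(id17) recv 57: fwd; pos7(id97) recv 17: drop; pos0(id69) recv 97: fwd
After round 1: 6 messages still in flight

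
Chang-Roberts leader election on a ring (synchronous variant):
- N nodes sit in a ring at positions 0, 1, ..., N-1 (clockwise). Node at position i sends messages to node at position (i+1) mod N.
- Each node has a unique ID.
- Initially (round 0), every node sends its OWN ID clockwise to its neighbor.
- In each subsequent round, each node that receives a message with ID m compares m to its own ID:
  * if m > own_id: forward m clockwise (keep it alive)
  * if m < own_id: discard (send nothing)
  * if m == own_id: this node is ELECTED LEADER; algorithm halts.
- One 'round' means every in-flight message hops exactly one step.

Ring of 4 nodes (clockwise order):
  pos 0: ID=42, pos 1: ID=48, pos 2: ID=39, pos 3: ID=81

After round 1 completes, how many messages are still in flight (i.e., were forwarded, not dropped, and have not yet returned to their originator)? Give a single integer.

Round 1: pos1(id48) recv 42: drop; pos2(id39) recv 48: fwd; pos3(id81) recv 39: drop; pos0(id42) recv 81: fwd
After round 1: 2 messages still in flight

Answer: 2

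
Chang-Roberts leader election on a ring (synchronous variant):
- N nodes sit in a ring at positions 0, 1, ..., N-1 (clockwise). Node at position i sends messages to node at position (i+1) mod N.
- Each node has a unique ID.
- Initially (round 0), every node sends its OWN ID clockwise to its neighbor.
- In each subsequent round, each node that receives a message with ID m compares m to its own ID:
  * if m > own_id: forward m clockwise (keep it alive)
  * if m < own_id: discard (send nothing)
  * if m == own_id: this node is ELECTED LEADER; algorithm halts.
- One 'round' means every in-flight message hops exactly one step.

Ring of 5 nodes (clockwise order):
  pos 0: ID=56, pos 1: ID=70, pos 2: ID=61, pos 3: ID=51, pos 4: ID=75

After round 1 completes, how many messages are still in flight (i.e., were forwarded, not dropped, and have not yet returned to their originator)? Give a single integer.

Answer: 3

Derivation:
Round 1: pos1(id70) recv 56: drop; pos2(id61) recv 70: fwd; pos3(id51) recv 61: fwd; pos4(id75) recv 51: drop; pos0(id56) recv 75: fwd
After round 1: 3 messages still in flight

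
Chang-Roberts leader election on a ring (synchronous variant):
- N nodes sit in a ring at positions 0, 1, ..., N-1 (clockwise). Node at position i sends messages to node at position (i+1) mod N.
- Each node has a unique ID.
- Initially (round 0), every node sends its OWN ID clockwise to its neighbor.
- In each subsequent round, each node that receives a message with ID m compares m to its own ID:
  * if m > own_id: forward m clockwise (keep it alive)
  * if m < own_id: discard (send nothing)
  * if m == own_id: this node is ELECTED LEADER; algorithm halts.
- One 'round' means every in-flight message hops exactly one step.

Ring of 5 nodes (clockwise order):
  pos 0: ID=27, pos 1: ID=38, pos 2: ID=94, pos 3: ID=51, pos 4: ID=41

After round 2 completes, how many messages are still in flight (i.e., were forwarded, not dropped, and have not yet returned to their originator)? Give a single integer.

Answer: 3

Derivation:
Round 1: pos1(id38) recv 27: drop; pos2(id94) recv 38: drop; pos3(id51) recv 94: fwd; pos4(id41) recv 51: fwd; pos0(id27) recv 41: fwd
Round 2: pos4(id41) recv 94: fwd; pos0(id27) recv 51: fwd; pos1(id38) recv 41: fwd
After round 2: 3 messages still in flight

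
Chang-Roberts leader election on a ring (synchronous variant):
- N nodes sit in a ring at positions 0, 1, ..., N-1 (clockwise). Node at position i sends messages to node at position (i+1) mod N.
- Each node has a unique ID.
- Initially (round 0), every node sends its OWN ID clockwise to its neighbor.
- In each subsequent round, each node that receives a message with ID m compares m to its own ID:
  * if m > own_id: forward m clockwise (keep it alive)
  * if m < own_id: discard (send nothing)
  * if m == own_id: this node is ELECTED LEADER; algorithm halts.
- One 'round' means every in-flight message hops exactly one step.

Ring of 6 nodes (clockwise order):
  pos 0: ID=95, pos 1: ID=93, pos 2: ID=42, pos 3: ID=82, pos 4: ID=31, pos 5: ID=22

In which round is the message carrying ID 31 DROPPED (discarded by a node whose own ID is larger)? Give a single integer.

Answer: 2

Derivation:
Round 1: pos1(id93) recv 95: fwd; pos2(id42) recv 93: fwd; pos3(id82) recv 42: drop; pos4(id31) recv 82: fwd; pos5(id22) recv 31: fwd; pos0(id95) recv 22: drop
Round 2: pos2(id42) recv 95: fwd; pos3(id82) recv 93: fwd; pos5(id22) recv 82: fwd; pos0(id95) recv 31: drop
Round 3: pos3(id82) recv 95: fwd; pos4(id31) recv 93: fwd; pos0(id95) recv 82: drop
Round 4: pos4(id31) recv 95: fwd; pos5(id22) recv 93: fwd
Round 5: pos5(id22) recv 95: fwd; pos0(id95) recv 93: drop
Round 6: pos0(id95) recv 95: ELECTED
Message ID 31 originates at pos 4; dropped at pos 0 in round 2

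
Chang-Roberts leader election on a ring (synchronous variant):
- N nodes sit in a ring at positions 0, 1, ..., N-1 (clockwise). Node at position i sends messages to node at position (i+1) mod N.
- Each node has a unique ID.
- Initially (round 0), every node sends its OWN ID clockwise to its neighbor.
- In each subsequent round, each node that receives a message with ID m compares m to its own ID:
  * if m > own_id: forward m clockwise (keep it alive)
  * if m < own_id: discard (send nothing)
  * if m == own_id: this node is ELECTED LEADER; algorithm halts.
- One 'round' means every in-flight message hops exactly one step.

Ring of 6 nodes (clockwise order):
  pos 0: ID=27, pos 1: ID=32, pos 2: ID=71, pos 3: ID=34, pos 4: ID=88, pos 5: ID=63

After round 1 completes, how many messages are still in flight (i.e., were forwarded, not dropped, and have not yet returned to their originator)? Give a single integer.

Answer: 3

Derivation:
Round 1: pos1(id32) recv 27: drop; pos2(id71) recv 32: drop; pos3(id34) recv 71: fwd; pos4(id88) recv 34: drop; pos5(id63) recv 88: fwd; pos0(id27) recv 63: fwd
After round 1: 3 messages still in flight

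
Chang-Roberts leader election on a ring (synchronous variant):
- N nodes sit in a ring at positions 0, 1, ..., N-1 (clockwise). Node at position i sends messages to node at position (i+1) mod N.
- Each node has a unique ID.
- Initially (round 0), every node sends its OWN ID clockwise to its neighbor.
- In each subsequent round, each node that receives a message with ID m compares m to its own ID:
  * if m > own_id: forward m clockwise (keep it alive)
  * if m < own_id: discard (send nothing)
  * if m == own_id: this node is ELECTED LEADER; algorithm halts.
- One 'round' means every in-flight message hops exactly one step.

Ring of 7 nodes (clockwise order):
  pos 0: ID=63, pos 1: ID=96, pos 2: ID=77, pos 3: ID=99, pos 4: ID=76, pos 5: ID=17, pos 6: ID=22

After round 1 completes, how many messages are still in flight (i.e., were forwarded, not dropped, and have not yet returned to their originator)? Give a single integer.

Answer: 3

Derivation:
Round 1: pos1(id96) recv 63: drop; pos2(id77) recv 96: fwd; pos3(id99) recv 77: drop; pos4(id76) recv 99: fwd; pos5(id17) recv 76: fwd; pos6(id22) recv 17: drop; pos0(id63) recv 22: drop
After round 1: 3 messages still in flight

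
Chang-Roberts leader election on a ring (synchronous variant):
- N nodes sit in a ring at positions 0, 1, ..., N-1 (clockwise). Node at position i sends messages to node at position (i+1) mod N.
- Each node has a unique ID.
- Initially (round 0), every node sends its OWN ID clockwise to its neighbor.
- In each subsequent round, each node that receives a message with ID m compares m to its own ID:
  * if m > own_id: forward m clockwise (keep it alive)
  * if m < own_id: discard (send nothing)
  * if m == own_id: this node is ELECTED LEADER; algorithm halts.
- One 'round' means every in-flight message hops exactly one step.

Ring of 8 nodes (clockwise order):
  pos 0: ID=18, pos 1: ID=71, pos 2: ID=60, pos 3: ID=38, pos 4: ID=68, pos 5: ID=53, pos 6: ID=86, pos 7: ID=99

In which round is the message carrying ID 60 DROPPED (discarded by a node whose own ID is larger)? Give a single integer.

Answer: 2

Derivation:
Round 1: pos1(id71) recv 18: drop; pos2(id60) recv 71: fwd; pos3(id38) recv 60: fwd; pos4(id68) recv 38: drop; pos5(id53) recv 68: fwd; pos6(id86) recv 53: drop; pos7(id99) recv 86: drop; pos0(id18) recv 99: fwd
Round 2: pos3(id38) recv 71: fwd; pos4(id68) recv 60: drop; pos6(id86) recv 68: drop; pos1(id71) recv 99: fwd
Round 3: pos4(id68) recv 71: fwd; pos2(id60) recv 99: fwd
Round 4: pos5(id53) recv 71: fwd; pos3(id38) recv 99: fwd
Round 5: pos6(id86) recv 71: drop; pos4(id68) recv 99: fwd
Round 6: pos5(id53) recv 99: fwd
Round 7: pos6(id86) recv 99: fwd
Round 8: pos7(id99) recv 99: ELECTED
Message ID 60 originates at pos 2; dropped at pos 4 in round 2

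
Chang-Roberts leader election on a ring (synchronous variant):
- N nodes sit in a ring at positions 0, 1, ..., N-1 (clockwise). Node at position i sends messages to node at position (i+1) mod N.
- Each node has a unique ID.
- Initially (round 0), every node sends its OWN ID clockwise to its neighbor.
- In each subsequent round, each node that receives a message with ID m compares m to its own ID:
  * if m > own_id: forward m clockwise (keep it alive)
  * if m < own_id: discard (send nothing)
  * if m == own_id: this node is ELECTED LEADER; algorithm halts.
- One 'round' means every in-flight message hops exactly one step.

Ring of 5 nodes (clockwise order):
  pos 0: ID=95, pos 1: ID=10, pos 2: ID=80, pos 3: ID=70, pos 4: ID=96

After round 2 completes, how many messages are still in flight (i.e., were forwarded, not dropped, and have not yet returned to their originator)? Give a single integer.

Round 1: pos1(id10) recv 95: fwd; pos2(id80) recv 10: drop; pos3(id70) recv 80: fwd; pos4(id96) recv 70: drop; pos0(id95) recv 96: fwd
Round 2: pos2(id80) recv 95: fwd; pos4(id96) recv 80: drop; pos1(id10) recv 96: fwd
After round 2: 2 messages still in flight

Answer: 2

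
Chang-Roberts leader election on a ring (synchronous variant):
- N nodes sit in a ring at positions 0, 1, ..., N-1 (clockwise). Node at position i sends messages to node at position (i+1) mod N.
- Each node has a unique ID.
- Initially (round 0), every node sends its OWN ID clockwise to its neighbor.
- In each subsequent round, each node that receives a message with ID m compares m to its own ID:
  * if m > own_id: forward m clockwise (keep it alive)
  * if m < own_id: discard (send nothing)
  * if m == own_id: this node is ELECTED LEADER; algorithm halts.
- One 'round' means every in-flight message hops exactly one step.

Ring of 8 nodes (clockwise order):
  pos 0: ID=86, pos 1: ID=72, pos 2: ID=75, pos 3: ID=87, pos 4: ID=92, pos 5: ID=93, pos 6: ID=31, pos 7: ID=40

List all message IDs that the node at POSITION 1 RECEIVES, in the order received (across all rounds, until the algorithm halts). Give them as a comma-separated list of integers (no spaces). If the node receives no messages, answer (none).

Round 1: pos1(id72) recv 86: fwd; pos2(id75) recv 72: drop; pos3(id87) recv 75: drop; pos4(id92) recv 87: drop; pos5(id93) recv 92: drop; pos6(id31) recv 93: fwd; pos7(id40) recv 31: drop; pos0(id86) recv 40: drop
Round 2: pos2(id75) recv 86: fwd; pos7(id40) recv 93: fwd
Round 3: pos3(id87) recv 86: drop; pos0(id86) recv 93: fwd
Round 4: pos1(id72) recv 93: fwd
Round 5: pos2(id75) recv 93: fwd
Round 6: pos3(id87) recv 93: fwd
Round 7: pos4(id92) recv 93: fwd
Round 8: pos5(id93) recv 93: ELECTED

Answer: 86,93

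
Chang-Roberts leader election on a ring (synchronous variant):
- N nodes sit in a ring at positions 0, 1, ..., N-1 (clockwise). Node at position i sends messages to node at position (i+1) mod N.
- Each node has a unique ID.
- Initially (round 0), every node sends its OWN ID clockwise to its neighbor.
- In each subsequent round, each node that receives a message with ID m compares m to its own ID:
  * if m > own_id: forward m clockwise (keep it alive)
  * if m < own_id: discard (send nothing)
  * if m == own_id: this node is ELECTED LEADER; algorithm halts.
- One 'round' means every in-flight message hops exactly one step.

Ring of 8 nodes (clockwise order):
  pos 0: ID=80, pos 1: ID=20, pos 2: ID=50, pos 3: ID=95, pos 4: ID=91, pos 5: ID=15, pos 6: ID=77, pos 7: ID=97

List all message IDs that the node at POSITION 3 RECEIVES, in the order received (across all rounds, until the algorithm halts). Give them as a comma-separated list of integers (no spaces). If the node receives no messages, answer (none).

Round 1: pos1(id20) recv 80: fwd; pos2(id50) recv 20: drop; pos3(id95) recv 50: drop; pos4(id91) recv 95: fwd; pos5(id15) recv 91: fwd; pos6(id77) recv 15: drop; pos7(id97) recv 77: drop; pos0(id80) recv 97: fwd
Round 2: pos2(id50) recv 80: fwd; pos5(id15) recv 95: fwd; pos6(id77) recv 91: fwd; pos1(id20) recv 97: fwd
Round 3: pos3(id95) recv 80: drop; pos6(id77) recv 95: fwd; pos7(id97) recv 91: drop; pos2(id50) recv 97: fwd
Round 4: pos7(id97) recv 95: drop; pos3(id95) recv 97: fwd
Round 5: pos4(id91) recv 97: fwd
Round 6: pos5(id15) recv 97: fwd
Round 7: pos6(id77) recv 97: fwd
Round 8: pos7(id97) recv 97: ELECTED

Answer: 50,80,97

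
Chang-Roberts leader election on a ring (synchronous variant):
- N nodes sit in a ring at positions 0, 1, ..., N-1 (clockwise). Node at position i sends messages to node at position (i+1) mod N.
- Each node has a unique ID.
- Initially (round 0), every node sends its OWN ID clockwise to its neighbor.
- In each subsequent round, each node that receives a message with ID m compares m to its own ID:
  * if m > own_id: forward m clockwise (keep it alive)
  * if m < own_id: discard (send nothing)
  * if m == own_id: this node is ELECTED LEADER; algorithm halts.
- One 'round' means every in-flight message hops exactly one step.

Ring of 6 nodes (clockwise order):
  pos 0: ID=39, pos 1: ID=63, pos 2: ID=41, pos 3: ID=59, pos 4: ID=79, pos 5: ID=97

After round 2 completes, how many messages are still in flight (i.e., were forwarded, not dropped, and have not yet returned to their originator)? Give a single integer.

Round 1: pos1(id63) recv 39: drop; pos2(id41) recv 63: fwd; pos3(id59) recv 41: drop; pos4(id79) recv 59: drop; pos5(id97) recv 79: drop; pos0(id39) recv 97: fwd
Round 2: pos3(id59) recv 63: fwd; pos1(id63) recv 97: fwd
After round 2: 2 messages still in flight

Answer: 2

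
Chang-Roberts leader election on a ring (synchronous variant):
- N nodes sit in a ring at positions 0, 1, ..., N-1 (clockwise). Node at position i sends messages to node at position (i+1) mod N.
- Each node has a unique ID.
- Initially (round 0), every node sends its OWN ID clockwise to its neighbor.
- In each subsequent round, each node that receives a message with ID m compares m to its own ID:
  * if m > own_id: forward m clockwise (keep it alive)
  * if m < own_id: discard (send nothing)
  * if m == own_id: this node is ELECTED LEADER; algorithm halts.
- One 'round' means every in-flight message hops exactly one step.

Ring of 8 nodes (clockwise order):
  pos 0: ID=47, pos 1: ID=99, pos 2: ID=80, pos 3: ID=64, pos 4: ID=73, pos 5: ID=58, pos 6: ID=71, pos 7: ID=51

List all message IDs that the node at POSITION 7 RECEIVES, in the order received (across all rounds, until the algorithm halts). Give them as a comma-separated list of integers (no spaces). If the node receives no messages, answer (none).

Answer: 71,73,80,99

Derivation:
Round 1: pos1(id99) recv 47: drop; pos2(id80) recv 99: fwd; pos3(id64) recv 80: fwd; pos4(id73) recv 64: drop; pos5(id58) recv 73: fwd; pos6(id71) recv 58: drop; pos7(id51) recv 71: fwd; pos0(id47) recv 51: fwd
Round 2: pos3(id64) recv 99: fwd; pos4(id73) recv 80: fwd; pos6(id71) recv 73: fwd; pos0(id47) recv 71: fwd; pos1(id99) recv 51: drop
Round 3: pos4(id73) recv 99: fwd; pos5(id58) recv 80: fwd; pos7(id51) recv 73: fwd; pos1(id99) recv 71: drop
Round 4: pos5(id58) recv 99: fwd; pos6(id71) recv 80: fwd; pos0(id47) recv 73: fwd
Round 5: pos6(id71) recv 99: fwd; pos7(id51) recv 80: fwd; pos1(id99) recv 73: drop
Round 6: pos7(id51) recv 99: fwd; pos0(id47) recv 80: fwd
Round 7: pos0(id47) recv 99: fwd; pos1(id99) recv 80: drop
Round 8: pos1(id99) recv 99: ELECTED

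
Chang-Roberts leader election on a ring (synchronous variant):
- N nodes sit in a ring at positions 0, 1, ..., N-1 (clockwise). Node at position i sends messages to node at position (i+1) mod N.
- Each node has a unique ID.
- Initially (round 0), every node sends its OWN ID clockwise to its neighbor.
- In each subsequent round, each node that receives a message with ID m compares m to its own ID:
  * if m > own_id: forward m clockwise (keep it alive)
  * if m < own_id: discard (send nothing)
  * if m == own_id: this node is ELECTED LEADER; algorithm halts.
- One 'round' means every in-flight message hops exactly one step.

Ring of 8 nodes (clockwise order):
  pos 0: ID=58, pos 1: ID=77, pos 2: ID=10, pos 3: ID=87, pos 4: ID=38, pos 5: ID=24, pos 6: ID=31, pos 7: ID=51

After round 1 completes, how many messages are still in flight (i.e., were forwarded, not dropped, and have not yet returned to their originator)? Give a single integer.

Answer: 3

Derivation:
Round 1: pos1(id77) recv 58: drop; pos2(id10) recv 77: fwd; pos3(id87) recv 10: drop; pos4(id38) recv 87: fwd; pos5(id24) recv 38: fwd; pos6(id31) recv 24: drop; pos7(id51) recv 31: drop; pos0(id58) recv 51: drop
After round 1: 3 messages still in flight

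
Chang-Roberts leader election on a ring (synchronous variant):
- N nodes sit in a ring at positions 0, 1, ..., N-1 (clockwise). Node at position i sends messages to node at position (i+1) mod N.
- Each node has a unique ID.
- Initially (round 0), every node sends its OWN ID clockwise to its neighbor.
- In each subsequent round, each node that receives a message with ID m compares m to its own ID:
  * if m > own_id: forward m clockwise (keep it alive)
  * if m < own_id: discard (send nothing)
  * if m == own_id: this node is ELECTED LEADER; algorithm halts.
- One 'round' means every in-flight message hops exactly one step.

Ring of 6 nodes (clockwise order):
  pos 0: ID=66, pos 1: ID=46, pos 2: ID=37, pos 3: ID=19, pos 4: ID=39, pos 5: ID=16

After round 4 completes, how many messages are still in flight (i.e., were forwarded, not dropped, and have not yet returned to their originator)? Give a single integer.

Round 1: pos1(id46) recv 66: fwd; pos2(id37) recv 46: fwd; pos3(id19) recv 37: fwd; pos4(id39) recv 19: drop; pos5(id16) recv 39: fwd; pos0(id66) recv 16: drop
Round 2: pos2(id37) recv 66: fwd; pos3(id19) recv 46: fwd; pos4(id39) recv 37: drop; pos0(id66) recv 39: drop
Round 3: pos3(id19) recv 66: fwd; pos4(id39) recv 46: fwd
Round 4: pos4(id39) recv 66: fwd; pos5(id16) recv 46: fwd
After round 4: 2 messages still in flight

Answer: 2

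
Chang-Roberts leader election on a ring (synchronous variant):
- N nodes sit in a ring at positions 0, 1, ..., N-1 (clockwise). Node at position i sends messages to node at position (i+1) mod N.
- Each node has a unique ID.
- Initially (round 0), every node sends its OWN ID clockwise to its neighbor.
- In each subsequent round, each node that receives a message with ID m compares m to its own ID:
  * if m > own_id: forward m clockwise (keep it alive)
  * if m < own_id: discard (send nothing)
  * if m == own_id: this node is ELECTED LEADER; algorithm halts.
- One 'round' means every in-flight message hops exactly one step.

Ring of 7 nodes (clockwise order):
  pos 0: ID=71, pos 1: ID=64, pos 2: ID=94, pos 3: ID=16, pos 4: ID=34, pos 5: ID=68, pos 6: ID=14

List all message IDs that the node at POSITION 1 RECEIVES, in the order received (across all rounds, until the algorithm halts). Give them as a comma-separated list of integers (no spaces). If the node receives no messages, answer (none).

Round 1: pos1(id64) recv 71: fwd; pos2(id94) recv 64: drop; pos3(id16) recv 94: fwd; pos4(id34) recv 16: drop; pos5(id68) recv 34: drop; pos6(id14) recv 68: fwd; pos0(id71) recv 14: drop
Round 2: pos2(id94) recv 71: drop; pos4(id34) recv 94: fwd; pos0(id71) recv 68: drop
Round 3: pos5(id68) recv 94: fwd
Round 4: pos6(id14) recv 94: fwd
Round 5: pos0(id71) recv 94: fwd
Round 6: pos1(id64) recv 94: fwd
Round 7: pos2(id94) recv 94: ELECTED

Answer: 71,94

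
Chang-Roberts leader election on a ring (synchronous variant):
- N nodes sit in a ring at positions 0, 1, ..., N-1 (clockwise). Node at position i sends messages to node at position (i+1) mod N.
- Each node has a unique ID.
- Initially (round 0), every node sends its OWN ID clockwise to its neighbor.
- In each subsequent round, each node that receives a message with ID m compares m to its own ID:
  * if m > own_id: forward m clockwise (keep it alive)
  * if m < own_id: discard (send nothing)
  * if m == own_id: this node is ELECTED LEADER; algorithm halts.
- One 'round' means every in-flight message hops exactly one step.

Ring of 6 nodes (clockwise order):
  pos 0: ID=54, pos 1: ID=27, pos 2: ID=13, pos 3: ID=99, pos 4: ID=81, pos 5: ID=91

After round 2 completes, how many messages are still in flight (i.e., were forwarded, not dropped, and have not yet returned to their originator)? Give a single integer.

Round 1: pos1(id27) recv 54: fwd; pos2(id13) recv 27: fwd; pos3(id99) recv 13: drop; pos4(id81) recv 99: fwd; pos5(id91) recv 81: drop; pos0(id54) recv 91: fwd
Round 2: pos2(id13) recv 54: fwd; pos3(id99) recv 27: drop; pos5(id91) recv 99: fwd; pos1(id27) recv 91: fwd
After round 2: 3 messages still in flight

Answer: 3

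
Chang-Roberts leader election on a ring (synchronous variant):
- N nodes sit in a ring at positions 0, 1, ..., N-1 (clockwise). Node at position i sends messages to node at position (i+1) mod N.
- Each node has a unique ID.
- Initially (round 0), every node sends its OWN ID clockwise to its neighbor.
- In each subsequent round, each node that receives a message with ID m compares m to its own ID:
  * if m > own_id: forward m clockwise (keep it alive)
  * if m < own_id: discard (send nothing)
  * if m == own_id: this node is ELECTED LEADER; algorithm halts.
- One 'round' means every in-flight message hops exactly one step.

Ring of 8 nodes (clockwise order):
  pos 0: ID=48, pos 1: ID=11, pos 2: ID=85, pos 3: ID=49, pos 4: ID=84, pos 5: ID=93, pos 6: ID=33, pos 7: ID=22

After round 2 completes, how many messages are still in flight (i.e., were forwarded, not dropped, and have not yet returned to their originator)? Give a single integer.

Round 1: pos1(id11) recv 48: fwd; pos2(id85) recv 11: drop; pos3(id49) recv 85: fwd; pos4(id84) recv 49: drop; pos5(id93) recv 84: drop; pos6(id33) recv 93: fwd; pos7(id22) recv 33: fwd; pos0(id48) recv 22: drop
Round 2: pos2(id85) recv 48: drop; pos4(id84) recv 85: fwd; pos7(id22) recv 93: fwd; pos0(id48) recv 33: drop
After round 2: 2 messages still in flight

Answer: 2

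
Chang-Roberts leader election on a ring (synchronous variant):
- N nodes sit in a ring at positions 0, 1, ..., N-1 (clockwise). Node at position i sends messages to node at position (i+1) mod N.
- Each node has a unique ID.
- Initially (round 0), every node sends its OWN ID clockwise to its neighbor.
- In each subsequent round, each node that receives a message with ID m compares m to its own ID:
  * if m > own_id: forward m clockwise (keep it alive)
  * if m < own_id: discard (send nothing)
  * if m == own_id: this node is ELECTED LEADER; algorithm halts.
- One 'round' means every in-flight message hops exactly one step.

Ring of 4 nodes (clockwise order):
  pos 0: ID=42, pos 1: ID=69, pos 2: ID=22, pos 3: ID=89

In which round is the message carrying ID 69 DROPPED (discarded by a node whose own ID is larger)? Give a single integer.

Round 1: pos1(id69) recv 42: drop; pos2(id22) recv 69: fwd; pos3(id89) recv 22: drop; pos0(id42) recv 89: fwd
Round 2: pos3(id89) recv 69: drop; pos1(id69) recv 89: fwd
Round 3: pos2(id22) recv 89: fwd
Round 4: pos3(id89) recv 89: ELECTED
Message ID 69 originates at pos 1; dropped at pos 3 in round 2

Answer: 2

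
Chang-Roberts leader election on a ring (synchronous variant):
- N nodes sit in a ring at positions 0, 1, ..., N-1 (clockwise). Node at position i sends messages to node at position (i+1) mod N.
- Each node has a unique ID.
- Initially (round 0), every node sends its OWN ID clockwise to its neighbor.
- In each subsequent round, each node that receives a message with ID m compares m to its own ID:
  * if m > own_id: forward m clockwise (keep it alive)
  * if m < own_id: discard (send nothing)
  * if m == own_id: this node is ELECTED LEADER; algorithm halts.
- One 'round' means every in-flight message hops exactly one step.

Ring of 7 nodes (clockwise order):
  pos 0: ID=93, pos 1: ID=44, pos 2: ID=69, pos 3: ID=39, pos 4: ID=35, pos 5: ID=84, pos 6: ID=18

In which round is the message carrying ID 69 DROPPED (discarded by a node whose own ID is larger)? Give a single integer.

Round 1: pos1(id44) recv 93: fwd; pos2(id69) recv 44: drop; pos3(id39) recv 69: fwd; pos4(id35) recv 39: fwd; pos5(id84) recv 35: drop; pos6(id18) recv 84: fwd; pos0(id93) recv 18: drop
Round 2: pos2(id69) recv 93: fwd; pos4(id35) recv 69: fwd; pos5(id84) recv 39: drop; pos0(id93) recv 84: drop
Round 3: pos3(id39) recv 93: fwd; pos5(id84) recv 69: drop
Round 4: pos4(id35) recv 93: fwd
Round 5: pos5(id84) recv 93: fwd
Round 6: pos6(id18) recv 93: fwd
Round 7: pos0(id93) recv 93: ELECTED
Message ID 69 originates at pos 2; dropped at pos 5 in round 3

Answer: 3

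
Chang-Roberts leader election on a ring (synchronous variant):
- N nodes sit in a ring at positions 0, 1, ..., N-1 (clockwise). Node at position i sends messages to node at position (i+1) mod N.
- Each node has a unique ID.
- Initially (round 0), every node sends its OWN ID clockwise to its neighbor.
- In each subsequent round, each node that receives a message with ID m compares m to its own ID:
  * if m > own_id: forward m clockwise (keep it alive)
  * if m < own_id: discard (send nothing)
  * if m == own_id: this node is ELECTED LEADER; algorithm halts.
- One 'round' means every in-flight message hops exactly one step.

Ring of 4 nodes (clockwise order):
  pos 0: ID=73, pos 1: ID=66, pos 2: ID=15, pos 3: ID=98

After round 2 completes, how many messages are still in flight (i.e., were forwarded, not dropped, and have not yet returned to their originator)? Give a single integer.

Answer: 2

Derivation:
Round 1: pos1(id66) recv 73: fwd; pos2(id15) recv 66: fwd; pos3(id98) recv 15: drop; pos0(id73) recv 98: fwd
Round 2: pos2(id15) recv 73: fwd; pos3(id98) recv 66: drop; pos1(id66) recv 98: fwd
After round 2: 2 messages still in flight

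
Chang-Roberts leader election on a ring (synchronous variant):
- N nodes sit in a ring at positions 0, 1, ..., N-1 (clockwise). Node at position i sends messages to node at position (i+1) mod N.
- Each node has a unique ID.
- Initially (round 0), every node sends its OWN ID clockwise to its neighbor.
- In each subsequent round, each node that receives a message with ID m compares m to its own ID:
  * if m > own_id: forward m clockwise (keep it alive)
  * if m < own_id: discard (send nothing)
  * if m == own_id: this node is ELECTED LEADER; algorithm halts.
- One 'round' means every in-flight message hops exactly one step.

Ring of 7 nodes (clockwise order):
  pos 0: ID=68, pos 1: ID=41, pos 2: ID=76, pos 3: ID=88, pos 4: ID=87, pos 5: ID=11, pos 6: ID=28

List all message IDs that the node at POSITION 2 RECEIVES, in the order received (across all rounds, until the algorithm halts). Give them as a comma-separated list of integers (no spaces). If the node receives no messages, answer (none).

Round 1: pos1(id41) recv 68: fwd; pos2(id76) recv 41: drop; pos3(id88) recv 76: drop; pos4(id87) recv 88: fwd; pos5(id11) recv 87: fwd; pos6(id28) recv 11: drop; pos0(id68) recv 28: drop
Round 2: pos2(id76) recv 68: drop; pos5(id11) recv 88: fwd; pos6(id28) recv 87: fwd
Round 3: pos6(id28) recv 88: fwd; pos0(id68) recv 87: fwd
Round 4: pos0(id68) recv 88: fwd; pos1(id41) recv 87: fwd
Round 5: pos1(id41) recv 88: fwd; pos2(id76) recv 87: fwd
Round 6: pos2(id76) recv 88: fwd; pos3(id88) recv 87: drop
Round 7: pos3(id88) recv 88: ELECTED

Answer: 41,68,87,88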